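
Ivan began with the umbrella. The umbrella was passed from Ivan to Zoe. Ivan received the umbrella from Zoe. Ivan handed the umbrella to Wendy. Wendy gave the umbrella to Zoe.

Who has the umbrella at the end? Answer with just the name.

Tracking the umbrella through each event:
Start: Ivan has the umbrella.
After event 1: Zoe has the umbrella.
After event 2: Ivan has the umbrella.
After event 3: Wendy has the umbrella.
After event 4: Zoe has the umbrella.

Answer: Zoe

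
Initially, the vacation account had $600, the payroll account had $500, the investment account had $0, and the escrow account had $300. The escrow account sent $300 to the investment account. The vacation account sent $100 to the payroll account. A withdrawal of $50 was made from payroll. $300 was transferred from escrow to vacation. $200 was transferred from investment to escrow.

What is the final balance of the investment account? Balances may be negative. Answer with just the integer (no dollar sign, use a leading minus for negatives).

Tracking account balances step by step:
Start: vacation=600, payroll=500, investment=0, escrow=300
Event 1 (transfer 300 escrow -> investment): escrow: 300 - 300 = 0, investment: 0 + 300 = 300. Balances: vacation=600, payroll=500, investment=300, escrow=0
Event 2 (transfer 100 vacation -> payroll): vacation: 600 - 100 = 500, payroll: 500 + 100 = 600. Balances: vacation=500, payroll=600, investment=300, escrow=0
Event 3 (withdraw 50 from payroll): payroll: 600 - 50 = 550. Balances: vacation=500, payroll=550, investment=300, escrow=0
Event 4 (transfer 300 escrow -> vacation): escrow: 0 - 300 = -300, vacation: 500 + 300 = 800. Balances: vacation=800, payroll=550, investment=300, escrow=-300
Event 5 (transfer 200 investment -> escrow): investment: 300 - 200 = 100, escrow: -300 + 200 = -100. Balances: vacation=800, payroll=550, investment=100, escrow=-100

Final balance of investment: 100

Answer: 100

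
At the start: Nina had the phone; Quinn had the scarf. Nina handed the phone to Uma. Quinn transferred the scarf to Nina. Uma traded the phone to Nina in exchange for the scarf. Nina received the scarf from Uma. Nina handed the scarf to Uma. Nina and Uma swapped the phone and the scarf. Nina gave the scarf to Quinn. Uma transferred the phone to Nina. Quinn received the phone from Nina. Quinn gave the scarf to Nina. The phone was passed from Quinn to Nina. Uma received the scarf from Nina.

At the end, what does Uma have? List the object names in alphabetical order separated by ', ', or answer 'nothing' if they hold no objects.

Answer: scarf

Derivation:
Tracking all object holders:
Start: phone:Nina, scarf:Quinn
Event 1 (give phone: Nina -> Uma). State: phone:Uma, scarf:Quinn
Event 2 (give scarf: Quinn -> Nina). State: phone:Uma, scarf:Nina
Event 3 (swap phone<->scarf: now phone:Nina, scarf:Uma). State: phone:Nina, scarf:Uma
Event 4 (give scarf: Uma -> Nina). State: phone:Nina, scarf:Nina
Event 5 (give scarf: Nina -> Uma). State: phone:Nina, scarf:Uma
Event 6 (swap phone<->scarf: now phone:Uma, scarf:Nina). State: phone:Uma, scarf:Nina
Event 7 (give scarf: Nina -> Quinn). State: phone:Uma, scarf:Quinn
Event 8 (give phone: Uma -> Nina). State: phone:Nina, scarf:Quinn
Event 9 (give phone: Nina -> Quinn). State: phone:Quinn, scarf:Quinn
Event 10 (give scarf: Quinn -> Nina). State: phone:Quinn, scarf:Nina
Event 11 (give phone: Quinn -> Nina). State: phone:Nina, scarf:Nina
Event 12 (give scarf: Nina -> Uma). State: phone:Nina, scarf:Uma

Final state: phone:Nina, scarf:Uma
Uma holds: scarf.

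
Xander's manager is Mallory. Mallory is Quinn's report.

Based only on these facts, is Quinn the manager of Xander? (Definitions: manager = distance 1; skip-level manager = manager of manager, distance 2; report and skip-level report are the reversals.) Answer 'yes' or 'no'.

Answer: no

Derivation:
Reconstructing the manager chain from the given facts:
  Quinn -> Mallory -> Xander
(each arrow means 'manager of the next')
Positions in the chain (0 = top):
  position of Quinn: 0
  position of Mallory: 1
  position of Xander: 2

Quinn is at position 0, Xander is at position 2; signed distance (j - i) = 2.
'manager' requires j - i = 1. Actual distance is 2, so the relation does NOT hold.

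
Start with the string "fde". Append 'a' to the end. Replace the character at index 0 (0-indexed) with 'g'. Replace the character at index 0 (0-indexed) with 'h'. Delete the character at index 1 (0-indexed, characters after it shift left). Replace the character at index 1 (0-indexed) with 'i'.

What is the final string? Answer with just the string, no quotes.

Answer: hia

Derivation:
Applying each edit step by step:
Start: "fde"
Op 1 (append 'a'): "fde" -> "fdea"
Op 2 (replace idx 0: 'f' -> 'g'): "fdea" -> "gdea"
Op 3 (replace idx 0: 'g' -> 'h'): "gdea" -> "hdea"
Op 4 (delete idx 1 = 'd'): "hdea" -> "hea"
Op 5 (replace idx 1: 'e' -> 'i'): "hea" -> "hia"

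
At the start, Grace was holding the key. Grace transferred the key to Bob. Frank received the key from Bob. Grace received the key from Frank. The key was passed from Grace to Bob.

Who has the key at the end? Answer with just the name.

Answer: Bob

Derivation:
Tracking the key through each event:
Start: Grace has the key.
After event 1: Bob has the key.
After event 2: Frank has the key.
After event 3: Grace has the key.
After event 4: Bob has the key.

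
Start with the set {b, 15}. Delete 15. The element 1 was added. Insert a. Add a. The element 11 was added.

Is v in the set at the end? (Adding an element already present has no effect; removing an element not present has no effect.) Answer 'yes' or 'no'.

Answer: no

Derivation:
Tracking the set through each operation:
Start: {15, b}
Event 1 (remove 15): removed. Set: {b}
Event 2 (add 1): added. Set: {1, b}
Event 3 (add a): added. Set: {1, a, b}
Event 4 (add a): already present, no change. Set: {1, a, b}
Event 5 (add 11): added. Set: {1, 11, a, b}

Final set: {1, 11, a, b} (size 4)
v is NOT in the final set.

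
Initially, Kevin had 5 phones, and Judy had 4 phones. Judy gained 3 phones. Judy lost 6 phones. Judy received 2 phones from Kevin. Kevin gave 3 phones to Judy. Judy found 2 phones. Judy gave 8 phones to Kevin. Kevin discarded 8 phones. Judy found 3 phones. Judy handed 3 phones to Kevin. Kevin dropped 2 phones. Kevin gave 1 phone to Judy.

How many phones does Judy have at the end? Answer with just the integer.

Tracking counts step by step:
Start: Kevin=5, Judy=4
Event 1 (Judy +3): Judy: 4 -> 7. State: Kevin=5, Judy=7
Event 2 (Judy -6): Judy: 7 -> 1. State: Kevin=5, Judy=1
Event 3 (Kevin -> Judy, 2): Kevin: 5 -> 3, Judy: 1 -> 3. State: Kevin=3, Judy=3
Event 4 (Kevin -> Judy, 3): Kevin: 3 -> 0, Judy: 3 -> 6. State: Kevin=0, Judy=6
Event 5 (Judy +2): Judy: 6 -> 8. State: Kevin=0, Judy=8
Event 6 (Judy -> Kevin, 8): Judy: 8 -> 0, Kevin: 0 -> 8. State: Kevin=8, Judy=0
Event 7 (Kevin -8): Kevin: 8 -> 0. State: Kevin=0, Judy=0
Event 8 (Judy +3): Judy: 0 -> 3. State: Kevin=0, Judy=3
Event 9 (Judy -> Kevin, 3): Judy: 3 -> 0, Kevin: 0 -> 3. State: Kevin=3, Judy=0
Event 10 (Kevin -2): Kevin: 3 -> 1. State: Kevin=1, Judy=0
Event 11 (Kevin -> Judy, 1): Kevin: 1 -> 0, Judy: 0 -> 1. State: Kevin=0, Judy=1

Judy's final count: 1

Answer: 1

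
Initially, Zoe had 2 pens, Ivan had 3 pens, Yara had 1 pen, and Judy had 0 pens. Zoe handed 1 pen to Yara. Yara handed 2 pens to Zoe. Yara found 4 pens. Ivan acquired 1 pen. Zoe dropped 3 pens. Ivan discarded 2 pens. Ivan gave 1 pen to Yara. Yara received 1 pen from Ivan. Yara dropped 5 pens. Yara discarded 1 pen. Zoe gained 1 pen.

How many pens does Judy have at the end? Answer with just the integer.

Answer: 0

Derivation:
Tracking counts step by step:
Start: Zoe=2, Ivan=3, Yara=1, Judy=0
Event 1 (Zoe -> Yara, 1): Zoe: 2 -> 1, Yara: 1 -> 2. State: Zoe=1, Ivan=3, Yara=2, Judy=0
Event 2 (Yara -> Zoe, 2): Yara: 2 -> 0, Zoe: 1 -> 3. State: Zoe=3, Ivan=3, Yara=0, Judy=0
Event 3 (Yara +4): Yara: 0 -> 4. State: Zoe=3, Ivan=3, Yara=4, Judy=0
Event 4 (Ivan +1): Ivan: 3 -> 4. State: Zoe=3, Ivan=4, Yara=4, Judy=0
Event 5 (Zoe -3): Zoe: 3 -> 0. State: Zoe=0, Ivan=4, Yara=4, Judy=0
Event 6 (Ivan -2): Ivan: 4 -> 2. State: Zoe=0, Ivan=2, Yara=4, Judy=0
Event 7 (Ivan -> Yara, 1): Ivan: 2 -> 1, Yara: 4 -> 5. State: Zoe=0, Ivan=1, Yara=5, Judy=0
Event 8 (Ivan -> Yara, 1): Ivan: 1 -> 0, Yara: 5 -> 6. State: Zoe=0, Ivan=0, Yara=6, Judy=0
Event 9 (Yara -5): Yara: 6 -> 1. State: Zoe=0, Ivan=0, Yara=1, Judy=0
Event 10 (Yara -1): Yara: 1 -> 0. State: Zoe=0, Ivan=0, Yara=0, Judy=0
Event 11 (Zoe +1): Zoe: 0 -> 1. State: Zoe=1, Ivan=0, Yara=0, Judy=0

Judy's final count: 0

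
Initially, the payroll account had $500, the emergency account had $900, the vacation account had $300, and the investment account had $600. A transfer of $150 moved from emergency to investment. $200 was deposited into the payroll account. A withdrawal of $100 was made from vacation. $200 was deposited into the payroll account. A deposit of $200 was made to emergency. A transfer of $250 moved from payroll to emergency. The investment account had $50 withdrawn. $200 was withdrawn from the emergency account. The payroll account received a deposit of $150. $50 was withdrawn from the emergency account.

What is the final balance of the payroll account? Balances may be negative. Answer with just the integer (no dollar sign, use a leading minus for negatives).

Answer: 800

Derivation:
Tracking account balances step by step:
Start: payroll=500, emergency=900, vacation=300, investment=600
Event 1 (transfer 150 emergency -> investment): emergency: 900 - 150 = 750, investment: 600 + 150 = 750. Balances: payroll=500, emergency=750, vacation=300, investment=750
Event 2 (deposit 200 to payroll): payroll: 500 + 200 = 700. Balances: payroll=700, emergency=750, vacation=300, investment=750
Event 3 (withdraw 100 from vacation): vacation: 300 - 100 = 200. Balances: payroll=700, emergency=750, vacation=200, investment=750
Event 4 (deposit 200 to payroll): payroll: 700 + 200 = 900. Balances: payroll=900, emergency=750, vacation=200, investment=750
Event 5 (deposit 200 to emergency): emergency: 750 + 200 = 950. Balances: payroll=900, emergency=950, vacation=200, investment=750
Event 6 (transfer 250 payroll -> emergency): payroll: 900 - 250 = 650, emergency: 950 + 250 = 1200. Balances: payroll=650, emergency=1200, vacation=200, investment=750
Event 7 (withdraw 50 from investment): investment: 750 - 50 = 700. Balances: payroll=650, emergency=1200, vacation=200, investment=700
Event 8 (withdraw 200 from emergency): emergency: 1200 - 200 = 1000. Balances: payroll=650, emergency=1000, vacation=200, investment=700
Event 9 (deposit 150 to payroll): payroll: 650 + 150 = 800. Balances: payroll=800, emergency=1000, vacation=200, investment=700
Event 10 (withdraw 50 from emergency): emergency: 1000 - 50 = 950. Balances: payroll=800, emergency=950, vacation=200, investment=700

Final balance of payroll: 800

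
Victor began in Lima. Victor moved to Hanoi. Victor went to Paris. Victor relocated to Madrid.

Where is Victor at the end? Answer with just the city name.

Answer: Madrid

Derivation:
Tracking Victor's location:
Start: Victor is in Lima.
After move 1: Lima -> Hanoi. Victor is in Hanoi.
After move 2: Hanoi -> Paris. Victor is in Paris.
After move 3: Paris -> Madrid. Victor is in Madrid.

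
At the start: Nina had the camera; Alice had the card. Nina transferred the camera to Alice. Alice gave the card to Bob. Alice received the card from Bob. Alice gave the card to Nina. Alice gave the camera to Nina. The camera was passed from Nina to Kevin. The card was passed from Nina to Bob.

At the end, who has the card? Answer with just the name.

Tracking all object holders:
Start: camera:Nina, card:Alice
Event 1 (give camera: Nina -> Alice). State: camera:Alice, card:Alice
Event 2 (give card: Alice -> Bob). State: camera:Alice, card:Bob
Event 3 (give card: Bob -> Alice). State: camera:Alice, card:Alice
Event 4 (give card: Alice -> Nina). State: camera:Alice, card:Nina
Event 5 (give camera: Alice -> Nina). State: camera:Nina, card:Nina
Event 6 (give camera: Nina -> Kevin). State: camera:Kevin, card:Nina
Event 7 (give card: Nina -> Bob). State: camera:Kevin, card:Bob

Final state: camera:Kevin, card:Bob
The card is held by Bob.

Answer: Bob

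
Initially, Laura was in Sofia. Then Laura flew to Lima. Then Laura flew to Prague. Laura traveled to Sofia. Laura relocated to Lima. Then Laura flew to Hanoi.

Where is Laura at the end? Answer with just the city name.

Tracking Laura's location:
Start: Laura is in Sofia.
After move 1: Sofia -> Lima. Laura is in Lima.
After move 2: Lima -> Prague. Laura is in Prague.
After move 3: Prague -> Sofia. Laura is in Sofia.
After move 4: Sofia -> Lima. Laura is in Lima.
After move 5: Lima -> Hanoi. Laura is in Hanoi.

Answer: Hanoi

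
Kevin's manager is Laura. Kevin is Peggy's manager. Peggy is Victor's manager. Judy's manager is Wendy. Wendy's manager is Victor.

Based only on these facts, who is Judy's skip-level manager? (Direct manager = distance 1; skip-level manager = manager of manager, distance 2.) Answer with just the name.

Answer: Victor

Derivation:
Reconstructing the manager chain from the given facts:
  Laura -> Kevin -> Peggy -> Victor -> Wendy -> Judy
(each arrow means 'manager of the next')
Positions in the chain (0 = top):
  position of Laura: 0
  position of Kevin: 1
  position of Peggy: 2
  position of Victor: 3
  position of Wendy: 4
  position of Judy: 5

Judy is at position 5; the skip-level manager is 2 steps up the chain, i.e. position 3: Victor.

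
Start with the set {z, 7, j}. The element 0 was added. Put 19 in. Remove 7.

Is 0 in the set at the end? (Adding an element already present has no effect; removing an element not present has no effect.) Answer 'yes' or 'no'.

Tracking the set through each operation:
Start: {7, j, z}
Event 1 (add 0): added. Set: {0, 7, j, z}
Event 2 (add 19): added. Set: {0, 19, 7, j, z}
Event 3 (remove 7): removed. Set: {0, 19, j, z}

Final set: {0, 19, j, z} (size 4)
0 is in the final set.

Answer: yes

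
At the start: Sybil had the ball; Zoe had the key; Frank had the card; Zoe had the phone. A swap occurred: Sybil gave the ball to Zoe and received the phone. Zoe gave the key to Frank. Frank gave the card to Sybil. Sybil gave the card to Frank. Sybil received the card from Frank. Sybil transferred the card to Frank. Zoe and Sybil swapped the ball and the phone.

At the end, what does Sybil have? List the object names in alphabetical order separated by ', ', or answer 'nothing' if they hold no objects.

Answer: ball

Derivation:
Tracking all object holders:
Start: ball:Sybil, key:Zoe, card:Frank, phone:Zoe
Event 1 (swap ball<->phone: now ball:Zoe, phone:Sybil). State: ball:Zoe, key:Zoe, card:Frank, phone:Sybil
Event 2 (give key: Zoe -> Frank). State: ball:Zoe, key:Frank, card:Frank, phone:Sybil
Event 3 (give card: Frank -> Sybil). State: ball:Zoe, key:Frank, card:Sybil, phone:Sybil
Event 4 (give card: Sybil -> Frank). State: ball:Zoe, key:Frank, card:Frank, phone:Sybil
Event 5 (give card: Frank -> Sybil). State: ball:Zoe, key:Frank, card:Sybil, phone:Sybil
Event 6 (give card: Sybil -> Frank). State: ball:Zoe, key:Frank, card:Frank, phone:Sybil
Event 7 (swap ball<->phone: now ball:Sybil, phone:Zoe). State: ball:Sybil, key:Frank, card:Frank, phone:Zoe

Final state: ball:Sybil, key:Frank, card:Frank, phone:Zoe
Sybil holds: ball.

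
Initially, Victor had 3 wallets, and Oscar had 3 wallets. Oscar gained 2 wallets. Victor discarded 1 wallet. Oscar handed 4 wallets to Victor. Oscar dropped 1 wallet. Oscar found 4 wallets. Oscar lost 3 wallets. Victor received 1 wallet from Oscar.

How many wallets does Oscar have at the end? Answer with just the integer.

Tracking counts step by step:
Start: Victor=3, Oscar=3
Event 1 (Oscar +2): Oscar: 3 -> 5. State: Victor=3, Oscar=5
Event 2 (Victor -1): Victor: 3 -> 2. State: Victor=2, Oscar=5
Event 3 (Oscar -> Victor, 4): Oscar: 5 -> 1, Victor: 2 -> 6. State: Victor=6, Oscar=1
Event 4 (Oscar -1): Oscar: 1 -> 0. State: Victor=6, Oscar=0
Event 5 (Oscar +4): Oscar: 0 -> 4. State: Victor=6, Oscar=4
Event 6 (Oscar -3): Oscar: 4 -> 1. State: Victor=6, Oscar=1
Event 7 (Oscar -> Victor, 1): Oscar: 1 -> 0, Victor: 6 -> 7. State: Victor=7, Oscar=0

Oscar's final count: 0

Answer: 0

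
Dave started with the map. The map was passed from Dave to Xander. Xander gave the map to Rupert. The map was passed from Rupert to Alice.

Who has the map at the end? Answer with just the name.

Tracking the map through each event:
Start: Dave has the map.
After event 1: Xander has the map.
After event 2: Rupert has the map.
After event 3: Alice has the map.

Answer: Alice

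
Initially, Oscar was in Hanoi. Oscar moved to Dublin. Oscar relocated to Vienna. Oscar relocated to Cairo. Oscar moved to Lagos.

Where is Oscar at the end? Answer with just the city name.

Answer: Lagos

Derivation:
Tracking Oscar's location:
Start: Oscar is in Hanoi.
After move 1: Hanoi -> Dublin. Oscar is in Dublin.
After move 2: Dublin -> Vienna. Oscar is in Vienna.
After move 3: Vienna -> Cairo. Oscar is in Cairo.
After move 4: Cairo -> Lagos. Oscar is in Lagos.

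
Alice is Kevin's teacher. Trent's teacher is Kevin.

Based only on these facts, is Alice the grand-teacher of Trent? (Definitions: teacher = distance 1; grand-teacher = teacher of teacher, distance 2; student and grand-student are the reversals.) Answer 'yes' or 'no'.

Reconstructing the teacher chain from the given facts:
  Alice -> Kevin -> Trent
(each arrow means 'teacher of the next')
Positions in the chain (0 = top):
  position of Alice: 0
  position of Kevin: 1
  position of Trent: 2

Alice is at position 0, Trent is at position 2; signed distance (j - i) = 2.
'grand-teacher' requires j - i = 2. Actual distance is 2, so the relation HOLDS.

Answer: yes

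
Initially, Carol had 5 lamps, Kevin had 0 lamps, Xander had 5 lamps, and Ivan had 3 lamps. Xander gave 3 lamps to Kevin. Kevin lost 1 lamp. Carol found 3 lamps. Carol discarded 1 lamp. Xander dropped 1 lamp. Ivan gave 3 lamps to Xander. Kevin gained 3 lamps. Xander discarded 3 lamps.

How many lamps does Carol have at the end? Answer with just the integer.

Tracking counts step by step:
Start: Carol=5, Kevin=0, Xander=5, Ivan=3
Event 1 (Xander -> Kevin, 3): Xander: 5 -> 2, Kevin: 0 -> 3. State: Carol=5, Kevin=3, Xander=2, Ivan=3
Event 2 (Kevin -1): Kevin: 3 -> 2. State: Carol=5, Kevin=2, Xander=2, Ivan=3
Event 3 (Carol +3): Carol: 5 -> 8. State: Carol=8, Kevin=2, Xander=2, Ivan=3
Event 4 (Carol -1): Carol: 8 -> 7. State: Carol=7, Kevin=2, Xander=2, Ivan=3
Event 5 (Xander -1): Xander: 2 -> 1. State: Carol=7, Kevin=2, Xander=1, Ivan=3
Event 6 (Ivan -> Xander, 3): Ivan: 3 -> 0, Xander: 1 -> 4. State: Carol=7, Kevin=2, Xander=4, Ivan=0
Event 7 (Kevin +3): Kevin: 2 -> 5. State: Carol=7, Kevin=5, Xander=4, Ivan=0
Event 8 (Xander -3): Xander: 4 -> 1. State: Carol=7, Kevin=5, Xander=1, Ivan=0

Carol's final count: 7

Answer: 7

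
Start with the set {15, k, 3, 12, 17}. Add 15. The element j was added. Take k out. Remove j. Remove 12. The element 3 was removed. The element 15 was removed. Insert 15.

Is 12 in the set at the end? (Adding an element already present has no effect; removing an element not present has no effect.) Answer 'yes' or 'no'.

Answer: no

Derivation:
Tracking the set through each operation:
Start: {12, 15, 17, 3, k}
Event 1 (add 15): already present, no change. Set: {12, 15, 17, 3, k}
Event 2 (add j): added. Set: {12, 15, 17, 3, j, k}
Event 3 (remove k): removed. Set: {12, 15, 17, 3, j}
Event 4 (remove j): removed. Set: {12, 15, 17, 3}
Event 5 (remove 12): removed. Set: {15, 17, 3}
Event 6 (remove 3): removed. Set: {15, 17}
Event 7 (remove 15): removed. Set: {17}
Event 8 (add 15): added. Set: {15, 17}

Final set: {15, 17} (size 2)
12 is NOT in the final set.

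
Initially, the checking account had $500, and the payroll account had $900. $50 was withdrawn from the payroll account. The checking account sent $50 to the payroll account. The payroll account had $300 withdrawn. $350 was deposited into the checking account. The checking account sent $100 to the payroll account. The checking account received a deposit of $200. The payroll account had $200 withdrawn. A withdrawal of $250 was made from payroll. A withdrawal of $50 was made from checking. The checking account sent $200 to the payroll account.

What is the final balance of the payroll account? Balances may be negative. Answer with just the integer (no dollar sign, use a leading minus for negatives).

Answer: 450

Derivation:
Tracking account balances step by step:
Start: checking=500, payroll=900
Event 1 (withdraw 50 from payroll): payroll: 900 - 50 = 850. Balances: checking=500, payroll=850
Event 2 (transfer 50 checking -> payroll): checking: 500 - 50 = 450, payroll: 850 + 50 = 900. Balances: checking=450, payroll=900
Event 3 (withdraw 300 from payroll): payroll: 900 - 300 = 600. Balances: checking=450, payroll=600
Event 4 (deposit 350 to checking): checking: 450 + 350 = 800. Balances: checking=800, payroll=600
Event 5 (transfer 100 checking -> payroll): checking: 800 - 100 = 700, payroll: 600 + 100 = 700. Balances: checking=700, payroll=700
Event 6 (deposit 200 to checking): checking: 700 + 200 = 900. Balances: checking=900, payroll=700
Event 7 (withdraw 200 from payroll): payroll: 700 - 200 = 500. Balances: checking=900, payroll=500
Event 8 (withdraw 250 from payroll): payroll: 500 - 250 = 250. Balances: checking=900, payroll=250
Event 9 (withdraw 50 from checking): checking: 900 - 50 = 850. Balances: checking=850, payroll=250
Event 10 (transfer 200 checking -> payroll): checking: 850 - 200 = 650, payroll: 250 + 200 = 450. Balances: checking=650, payroll=450

Final balance of payroll: 450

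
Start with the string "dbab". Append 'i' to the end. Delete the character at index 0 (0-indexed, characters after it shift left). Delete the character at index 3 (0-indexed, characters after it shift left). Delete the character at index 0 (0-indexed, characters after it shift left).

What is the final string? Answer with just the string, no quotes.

Answer: ab

Derivation:
Applying each edit step by step:
Start: "dbab"
Op 1 (append 'i'): "dbab" -> "dbabi"
Op 2 (delete idx 0 = 'd'): "dbabi" -> "babi"
Op 3 (delete idx 3 = 'i'): "babi" -> "bab"
Op 4 (delete idx 0 = 'b'): "bab" -> "ab"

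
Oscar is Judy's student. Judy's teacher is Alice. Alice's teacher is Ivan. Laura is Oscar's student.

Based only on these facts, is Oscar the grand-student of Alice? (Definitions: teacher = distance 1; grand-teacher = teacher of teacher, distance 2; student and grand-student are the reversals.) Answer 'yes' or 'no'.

Reconstructing the teacher chain from the given facts:
  Ivan -> Alice -> Judy -> Oscar -> Laura
(each arrow means 'teacher of the next')
Positions in the chain (0 = top):
  position of Ivan: 0
  position of Alice: 1
  position of Judy: 2
  position of Oscar: 3
  position of Laura: 4

Oscar is at position 3, Alice is at position 1; signed distance (j - i) = -2.
'grand-student' requires j - i = -2. Actual distance is -2, so the relation HOLDS.

Answer: yes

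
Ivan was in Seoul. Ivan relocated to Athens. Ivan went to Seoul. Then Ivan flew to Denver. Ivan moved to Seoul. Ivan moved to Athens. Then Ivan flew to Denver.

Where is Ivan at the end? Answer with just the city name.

Tracking Ivan's location:
Start: Ivan is in Seoul.
After move 1: Seoul -> Athens. Ivan is in Athens.
After move 2: Athens -> Seoul. Ivan is in Seoul.
After move 3: Seoul -> Denver. Ivan is in Denver.
After move 4: Denver -> Seoul. Ivan is in Seoul.
After move 5: Seoul -> Athens. Ivan is in Athens.
After move 6: Athens -> Denver. Ivan is in Denver.

Answer: Denver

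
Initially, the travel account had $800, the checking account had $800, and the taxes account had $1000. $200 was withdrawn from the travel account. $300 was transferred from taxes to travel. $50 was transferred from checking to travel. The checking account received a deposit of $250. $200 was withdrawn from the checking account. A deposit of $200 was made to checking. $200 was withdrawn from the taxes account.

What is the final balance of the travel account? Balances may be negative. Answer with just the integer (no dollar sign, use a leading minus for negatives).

Tracking account balances step by step:
Start: travel=800, checking=800, taxes=1000
Event 1 (withdraw 200 from travel): travel: 800 - 200 = 600. Balances: travel=600, checking=800, taxes=1000
Event 2 (transfer 300 taxes -> travel): taxes: 1000 - 300 = 700, travel: 600 + 300 = 900. Balances: travel=900, checking=800, taxes=700
Event 3 (transfer 50 checking -> travel): checking: 800 - 50 = 750, travel: 900 + 50 = 950. Balances: travel=950, checking=750, taxes=700
Event 4 (deposit 250 to checking): checking: 750 + 250 = 1000. Balances: travel=950, checking=1000, taxes=700
Event 5 (withdraw 200 from checking): checking: 1000 - 200 = 800. Balances: travel=950, checking=800, taxes=700
Event 6 (deposit 200 to checking): checking: 800 + 200 = 1000. Balances: travel=950, checking=1000, taxes=700
Event 7 (withdraw 200 from taxes): taxes: 700 - 200 = 500. Balances: travel=950, checking=1000, taxes=500

Final balance of travel: 950

Answer: 950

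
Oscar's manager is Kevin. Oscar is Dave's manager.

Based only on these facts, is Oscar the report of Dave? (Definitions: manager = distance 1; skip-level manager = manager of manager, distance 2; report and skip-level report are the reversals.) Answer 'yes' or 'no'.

Reconstructing the manager chain from the given facts:
  Kevin -> Oscar -> Dave
(each arrow means 'manager of the next')
Positions in the chain (0 = top):
  position of Kevin: 0
  position of Oscar: 1
  position of Dave: 2

Oscar is at position 1, Dave is at position 2; signed distance (j - i) = 1.
'report' requires j - i = -1. Actual distance is 1, so the relation does NOT hold.

Answer: no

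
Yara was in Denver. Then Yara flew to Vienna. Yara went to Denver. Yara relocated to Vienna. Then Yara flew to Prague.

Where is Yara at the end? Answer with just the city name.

Answer: Prague

Derivation:
Tracking Yara's location:
Start: Yara is in Denver.
After move 1: Denver -> Vienna. Yara is in Vienna.
After move 2: Vienna -> Denver. Yara is in Denver.
After move 3: Denver -> Vienna. Yara is in Vienna.
After move 4: Vienna -> Prague. Yara is in Prague.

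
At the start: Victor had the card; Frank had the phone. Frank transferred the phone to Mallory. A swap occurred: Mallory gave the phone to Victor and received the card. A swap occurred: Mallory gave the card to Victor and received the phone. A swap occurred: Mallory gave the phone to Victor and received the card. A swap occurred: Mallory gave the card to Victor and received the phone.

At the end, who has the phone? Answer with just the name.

Answer: Mallory

Derivation:
Tracking all object holders:
Start: card:Victor, phone:Frank
Event 1 (give phone: Frank -> Mallory). State: card:Victor, phone:Mallory
Event 2 (swap phone<->card: now phone:Victor, card:Mallory). State: card:Mallory, phone:Victor
Event 3 (swap card<->phone: now card:Victor, phone:Mallory). State: card:Victor, phone:Mallory
Event 4 (swap phone<->card: now phone:Victor, card:Mallory). State: card:Mallory, phone:Victor
Event 5 (swap card<->phone: now card:Victor, phone:Mallory). State: card:Victor, phone:Mallory

Final state: card:Victor, phone:Mallory
The phone is held by Mallory.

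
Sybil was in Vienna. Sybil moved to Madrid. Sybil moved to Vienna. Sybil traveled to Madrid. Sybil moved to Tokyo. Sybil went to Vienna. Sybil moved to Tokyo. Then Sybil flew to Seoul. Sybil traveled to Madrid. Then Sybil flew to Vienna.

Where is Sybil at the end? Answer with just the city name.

Answer: Vienna

Derivation:
Tracking Sybil's location:
Start: Sybil is in Vienna.
After move 1: Vienna -> Madrid. Sybil is in Madrid.
After move 2: Madrid -> Vienna. Sybil is in Vienna.
After move 3: Vienna -> Madrid. Sybil is in Madrid.
After move 4: Madrid -> Tokyo. Sybil is in Tokyo.
After move 5: Tokyo -> Vienna. Sybil is in Vienna.
After move 6: Vienna -> Tokyo. Sybil is in Tokyo.
After move 7: Tokyo -> Seoul. Sybil is in Seoul.
After move 8: Seoul -> Madrid. Sybil is in Madrid.
After move 9: Madrid -> Vienna. Sybil is in Vienna.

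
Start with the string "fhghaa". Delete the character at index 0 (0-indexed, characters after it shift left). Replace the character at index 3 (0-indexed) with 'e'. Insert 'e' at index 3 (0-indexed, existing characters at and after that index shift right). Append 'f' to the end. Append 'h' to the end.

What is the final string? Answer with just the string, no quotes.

Applying each edit step by step:
Start: "fhghaa"
Op 1 (delete idx 0 = 'f'): "fhghaa" -> "hghaa"
Op 2 (replace idx 3: 'a' -> 'e'): "hghaa" -> "hghea"
Op 3 (insert 'e' at idx 3): "hghea" -> "hgheea"
Op 4 (append 'f'): "hgheea" -> "hgheeaf"
Op 5 (append 'h'): "hgheeaf" -> "hgheeafh"

Answer: hgheeafh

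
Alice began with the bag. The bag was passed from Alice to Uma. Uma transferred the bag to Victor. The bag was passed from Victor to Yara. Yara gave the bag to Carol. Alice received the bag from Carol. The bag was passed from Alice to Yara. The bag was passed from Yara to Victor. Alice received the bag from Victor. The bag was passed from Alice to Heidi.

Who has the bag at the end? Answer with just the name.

Answer: Heidi

Derivation:
Tracking the bag through each event:
Start: Alice has the bag.
After event 1: Uma has the bag.
After event 2: Victor has the bag.
After event 3: Yara has the bag.
After event 4: Carol has the bag.
After event 5: Alice has the bag.
After event 6: Yara has the bag.
After event 7: Victor has the bag.
After event 8: Alice has the bag.
After event 9: Heidi has the bag.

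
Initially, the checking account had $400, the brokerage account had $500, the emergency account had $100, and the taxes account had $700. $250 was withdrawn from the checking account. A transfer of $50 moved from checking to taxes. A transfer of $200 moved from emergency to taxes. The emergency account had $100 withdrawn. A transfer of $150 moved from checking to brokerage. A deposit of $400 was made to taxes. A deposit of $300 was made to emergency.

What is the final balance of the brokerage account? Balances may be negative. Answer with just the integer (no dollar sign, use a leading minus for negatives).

Answer: 650

Derivation:
Tracking account balances step by step:
Start: checking=400, brokerage=500, emergency=100, taxes=700
Event 1 (withdraw 250 from checking): checking: 400 - 250 = 150. Balances: checking=150, brokerage=500, emergency=100, taxes=700
Event 2 (transfer 50 checking -> taxes): checking: 150 - 50 = 100, taxes: 700 + 50 = 750. Balances: checking=100, brokerage=500, emergency=100, taxes=750
Event 3 (transfer 200 emergency -> taxes): emergency: 100 - 200 = -100, taxes: 750 + 200 = 950. Balances: checking=100, brokerage=500, emergency=-100, taxes=950
Event 4 (withdraw 100 from emergency): emergency: -100 - 100 = -200. Balances: checking=100, brokerage=500, emergency=-200, taxes=950
Event 5 (transfer 150 checking -> brokerage): checking: 100 - 150 = -50, brokerage: 500 + 150 = 650. Balances: checking=-50, brokerage=650, emergency=-200, taxes=950
Event 6 (deposit 400 to taxes): taxes: 950 + 400 = 1350. Balances: checking=-50, brokerage=650, emergency=-200, taxes=1350
Event 7 (deposit 300 to emergency): emergency: -200 + 300 = 100. Balances: checking=-50, brokerage=650, emergency=100, taxes=1350

Final balance of brokerage: 650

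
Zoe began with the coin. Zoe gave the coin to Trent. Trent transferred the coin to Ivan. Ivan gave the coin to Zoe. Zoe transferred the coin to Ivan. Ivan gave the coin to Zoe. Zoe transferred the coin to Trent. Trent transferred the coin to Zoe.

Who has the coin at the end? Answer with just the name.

Tracking the coin through each event:
Start: Zoe has the coin.
After event 1: Trent has the coin.
After event 2: Ivan has the coin.
After event 3: Zoe has the coin.
After event 4: Ivan has the coin.
After event 5: Zoe has the coin.
After event 6: Trent has the coin.
After event 7: Zoe has the coin.

Answer: Zoe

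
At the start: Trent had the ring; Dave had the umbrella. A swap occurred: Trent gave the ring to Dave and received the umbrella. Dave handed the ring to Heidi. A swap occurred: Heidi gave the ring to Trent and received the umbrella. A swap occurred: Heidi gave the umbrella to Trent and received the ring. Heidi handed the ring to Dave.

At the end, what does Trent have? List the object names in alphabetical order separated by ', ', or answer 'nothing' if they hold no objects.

Answer: umbrella

Derivation:
Tracking all object holders:
Start: ring:Trent, umbrella:Dave
Event 1 (swap ring<->umbrella: now ring:Dave, umbrella:Trent). State: ring:Dave, umbrella:Trent
Event 2 (give ring: Dave -> Heidi). State: ring:Heidi, umbrella:Trent
Event 3 (swap ring<->umbrella: now ring:Trent, umbrella:Heidi). State: ring:Trent, umbrella:Heidi
Event 4 (swap umbrella<->ring: now umbrella:Trent, ring:Heidi). State: ring:Heidi, umbrella:Trent
Event 5 (give ring: Heidi -> Dave). State: ring:Dave, umbrella:Trent

Final state: ring:Dave, umbrella:Trent
Trent holds: umbrella.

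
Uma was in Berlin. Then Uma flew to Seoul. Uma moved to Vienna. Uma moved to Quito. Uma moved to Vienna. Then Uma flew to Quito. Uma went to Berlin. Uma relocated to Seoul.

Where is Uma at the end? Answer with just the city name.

Tracking Uma's location:
Start: Uma is in Berlin.
After move 1: Berlin -> Seoul. Uma is in Seoul.
After move 2: Seoul -> Vienna. Uma is in Vienna.
After move 3: Vienna -> Quito. Uma is in Quito.
After move 4: Quito -> Vienna. Uma is in Vienna.
After move 5: Vienna -> Quito. Uma is in Quito.
After move 6: Quito -> Berlin. Uma is in Berlin.
After move 7: Berlin -> Seoul. Uma is in Seoul.

Answer: Seoul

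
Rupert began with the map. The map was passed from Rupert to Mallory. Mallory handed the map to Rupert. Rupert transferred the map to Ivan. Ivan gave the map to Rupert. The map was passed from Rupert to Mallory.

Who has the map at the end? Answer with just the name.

Tracking the map through each event:
Start: Rupert has the map.
After event 1: Mallory has the map.
After event 2: Rupert has the map.
After event 3: Ivan has the map.
After event 4: Rupert has the map.
After event 5: Mallory has the map.

Answer: Mallory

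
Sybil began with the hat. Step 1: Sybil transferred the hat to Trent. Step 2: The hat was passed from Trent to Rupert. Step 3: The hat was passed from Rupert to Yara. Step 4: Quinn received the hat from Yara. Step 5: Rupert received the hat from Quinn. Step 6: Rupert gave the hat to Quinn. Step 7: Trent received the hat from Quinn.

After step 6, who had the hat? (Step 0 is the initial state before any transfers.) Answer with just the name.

Answer: Quinn

Derivation:
Tracking the hat holder through step 6:
After step 0 (start): Sybil
After step 1: Trent
After step 2: Rupert
After step 3: Yara
After step 4: Quinn
After step 5: Rupert
After step 6: Quinn

At step 6, the holder is Quinn.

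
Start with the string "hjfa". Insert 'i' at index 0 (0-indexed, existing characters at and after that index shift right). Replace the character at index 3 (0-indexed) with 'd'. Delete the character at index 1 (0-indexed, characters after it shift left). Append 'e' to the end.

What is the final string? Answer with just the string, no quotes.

Applying each edit step by step:
Start: "hjfa"
Op 1 (insert 'i' at idx 0): "hjfa" -> "ihjfa"
Op 2 (replace idx 3: 'f' -> 'd'): "ihjfa" -> "ihjda"
Op 3 (delete idx 1 = 'h'): "ihjda" -> "ijda"
Op 4 (append 'e'): "ijda" -> "ijdae"

Answer: ijdae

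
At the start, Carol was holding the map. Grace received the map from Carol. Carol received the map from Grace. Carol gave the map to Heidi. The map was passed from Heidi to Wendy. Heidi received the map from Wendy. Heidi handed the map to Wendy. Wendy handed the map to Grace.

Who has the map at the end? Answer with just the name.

Tracking the map through each event:
Start: Carol has the map.
After event 1: Grace has the map.
After event 2: Carol has the map.
After event 3: Heidi has the map.
After event 4: Wendy has the map.
After event 5: Heidi has the map.
After event 6: Wendy has the map.
After event 7: Grace has the map.

Answer: Grace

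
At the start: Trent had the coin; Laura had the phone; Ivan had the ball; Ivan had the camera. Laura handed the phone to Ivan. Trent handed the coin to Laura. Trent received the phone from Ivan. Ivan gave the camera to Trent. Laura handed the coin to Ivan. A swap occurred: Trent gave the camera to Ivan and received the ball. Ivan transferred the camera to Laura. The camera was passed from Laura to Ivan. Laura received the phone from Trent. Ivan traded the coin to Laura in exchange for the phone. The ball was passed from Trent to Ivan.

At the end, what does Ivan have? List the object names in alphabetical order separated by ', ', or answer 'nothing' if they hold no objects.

Tracking all object holders:
Start: coin:Trent, phone:Laura, ball:Ivan, camera:Ivan
Event 1 (give phone: Laura -> Ivan). State: coin:Trent, phone:Ivan, ball:Ivan, camera:Ivan
Event 2 (give coin: Trent -> Laura). State: coin:Laura, phone:Ivan, ball:Ivan, camera:Ivan
Event 3 (give phone: Ivan -> Trent). State: coin:Laura, phone:Trent, ball:Ivan, camera:Ivan
Event 4 (give camera: Ivan -> Trent). State: coin:Laura, phone:Trent, ball:Ivan, camera:Trent
Event 5 (give coin: Laura -> Ivan). State: coin:Ivan, phone:Trent, ball:Ivan, camera:Trent
Event 6 (swap camera<->ball: now camera:Ivan, ball:Trent). State: coin:Ivan, phone:Trent, ball:Trent, camera:Ivan
Event 7 (give camera: Ivan -> Laura). State: coin:Ivan, phone:Trent, ball:Trent, camera:Laura
Event 8 (give camera: Laura -> Ivan). State: coin:Ivan, phone:Trent, ball:Trent, camera:Ivan
Event 9 (give phone: Trent -> Laura). State: coin:Ivan, phone:Laura, ball:Trent, camera:Ivan
Event 10 (swap coin<->phone: now coin:Laura, phone:Ivan). State: coin:Laura, phone:Ivan, ball:Trent, camera:Ivan
Event 11 (give ball: Trent -> Ivan). State: coin:Laura, phone:Ivan, ball:Ivan, camera:Ivan

Final state: coin:Laura, phone:Ivan, ball:Ivan, camera:Ivan
Ivan holds: ball, camera, phone.

Answer: ball, camera, phone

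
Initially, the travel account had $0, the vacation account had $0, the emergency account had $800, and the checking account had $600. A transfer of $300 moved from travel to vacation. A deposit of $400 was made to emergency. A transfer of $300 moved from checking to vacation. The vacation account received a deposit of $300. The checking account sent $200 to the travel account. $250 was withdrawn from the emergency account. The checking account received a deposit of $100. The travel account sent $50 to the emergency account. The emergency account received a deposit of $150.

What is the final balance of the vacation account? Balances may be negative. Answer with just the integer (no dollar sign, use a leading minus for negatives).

Answer: 900

Derivation:
Tracking account balances step by step:
Start: travel=0, vacation=0, emergency=800, checking=600
Event 1 (transfer 300 travel -> vacation): travel: 0 - 300 = -300, vacation: 0 + 300 = 300. Balances: travel=-300, vacation=300, emergency=800, checking=600
Event 2 (deposit 400 to emergency): emergency: 800 + 400 = 1200. Balances: travel=-300, vacation=300, emergency=1200, checking=600
Event 3 (transfer 300 checking -> vacation): checking: 600 - 300 = 300, vacation: 300 + 300 = 600. Balances: travel=-300, vacation=600, emergency=1200, checking=300
Event 4 (deposit 300 to vacation): vacation: 600 + 300 = 900. Balances: travel=-300, vacation=900, emergency=1200, checking=300
Event 5 (transfer 200 checking -> travel): checking: 300 - 200 = 100, travel: -300 + 200 = -100. Balances: travel=-100, vacation=900, emergency=1200, checking=100
Event 6 (withdraw 250 from emergency): emergency: 1200 - 250 = 950. Balances: travel=-100, vacation=900, emergency=950, checking=100
Event 7 (deposit 100 to checking): checking: 100 + 100 = 200. Balances: travel=-100, vacation=900, emergency=950, checking=200
Event 8 (transfer 50 travel -> emergency): travel: -100 - 50 = -150, emergency: 950 + 50 = 1000. Balances: travel=-150, vacation=900, emergency=1000, checking=200
Event 9 (deposit 150 to emergency): emergency: 1000 + 150 = 1150. Balances: travel=-150, vacation=900, emergency=1150, checking=200

Final balance of vacation: 900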